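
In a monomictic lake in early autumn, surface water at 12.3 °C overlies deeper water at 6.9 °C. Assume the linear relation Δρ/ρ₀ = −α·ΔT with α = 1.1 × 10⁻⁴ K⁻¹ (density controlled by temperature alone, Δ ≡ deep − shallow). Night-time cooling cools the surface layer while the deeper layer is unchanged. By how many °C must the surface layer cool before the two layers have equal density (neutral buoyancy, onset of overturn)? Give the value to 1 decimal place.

With temperature the only control, equal density requires T_surf′ = T_deep.
T_surf′ = 6.9 °C.
Cooling required: 12.3 − 6.9 = 5.4 °C.

5.4 °C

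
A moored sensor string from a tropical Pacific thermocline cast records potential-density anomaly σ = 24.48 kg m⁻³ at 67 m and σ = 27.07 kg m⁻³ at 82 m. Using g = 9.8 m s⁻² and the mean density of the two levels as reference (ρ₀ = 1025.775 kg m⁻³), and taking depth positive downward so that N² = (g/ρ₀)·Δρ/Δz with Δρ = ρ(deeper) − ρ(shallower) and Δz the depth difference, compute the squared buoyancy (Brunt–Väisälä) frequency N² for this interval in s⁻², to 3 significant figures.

Δρ = 1027.07 − 1024.48 = 2.59 kg m⁻³ over Δz = 82 − 67 = 15 m.
N² = (9.8/1025.775) × (2.59/15) = 1.6496 × 10⁻³ s⁻² ≈ 1.65 × 10⁻³ s⁻².

1.65 × 10⁻³ s⁻²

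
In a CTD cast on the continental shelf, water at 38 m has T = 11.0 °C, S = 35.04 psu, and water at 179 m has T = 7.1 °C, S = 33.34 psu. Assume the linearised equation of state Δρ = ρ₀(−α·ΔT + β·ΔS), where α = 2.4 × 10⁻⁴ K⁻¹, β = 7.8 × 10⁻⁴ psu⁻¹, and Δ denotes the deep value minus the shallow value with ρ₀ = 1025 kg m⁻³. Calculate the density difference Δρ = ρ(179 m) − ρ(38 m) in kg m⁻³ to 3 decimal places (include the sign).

-0.400 kg m⁻³

ΔT = -3.9 K, ΔS = -1.70 psu (deep − shallow).
Δρ/ρ₀ = −(2.4 × 10⁻⁴)(-3.9) + (7.8 × 10⁻⁴)(-1.70) = -3.90 × 10⁻⁴.
Δρ = 1025 × (-3.90 × 10⁻⁴) = -0.400 kg m⁻³.
Negative Δρ: lighter below, statically unstable.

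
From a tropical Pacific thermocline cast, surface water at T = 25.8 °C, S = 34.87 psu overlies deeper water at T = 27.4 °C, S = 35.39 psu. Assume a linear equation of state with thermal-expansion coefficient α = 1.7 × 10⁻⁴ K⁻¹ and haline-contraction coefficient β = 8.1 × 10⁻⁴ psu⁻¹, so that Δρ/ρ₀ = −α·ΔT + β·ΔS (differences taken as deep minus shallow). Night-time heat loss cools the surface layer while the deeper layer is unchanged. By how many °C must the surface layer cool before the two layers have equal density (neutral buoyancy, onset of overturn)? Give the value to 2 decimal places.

Neutral buoyancy requires Δρ = 0, i.e. −α(T_deep − T_surf′) + β(S_deep − S_surf) = 0.
T_surf′ = T_deep − (β/α)·ΔS = 27.4 − (8.1 × 10⁻⁴/1.7 × 10⁻⁴)·(+0.52) = 24.9224 °C.
Cooling required: 25.8 − (24.9224) = 0.8776 °C.

0.88 °C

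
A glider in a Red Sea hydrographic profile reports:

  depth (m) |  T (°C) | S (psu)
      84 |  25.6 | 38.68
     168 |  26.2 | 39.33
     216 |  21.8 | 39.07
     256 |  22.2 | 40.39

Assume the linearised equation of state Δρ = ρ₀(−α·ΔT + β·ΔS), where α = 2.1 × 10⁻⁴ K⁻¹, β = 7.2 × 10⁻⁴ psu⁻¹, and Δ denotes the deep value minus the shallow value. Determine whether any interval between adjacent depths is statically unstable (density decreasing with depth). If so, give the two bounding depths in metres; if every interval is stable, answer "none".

none

Evaluate Δρ/ρ₀ = −αΔT + βΔS across each adjacent pair:
  84–168 m: −αΔT+βΔS = −(2.1 × 10⁻⁴)(+0.6)+(7.2 × 10⁻⁴)(+0.65) = 3.4 × 10⁻⁴ → stable
  168–216 m: −αΔT+βΔS = −(2.1 × 10⁻⁴)(-4.4)+(7.2 × 10⁻⁴)(-0.26) = 7.4 × 10⁻⁴ → stable
  216–256 m: −αΔT+βΔS = −(2.1 × 10⁻⁴)(+0.4)+(7.2 × 10⁻⁴)(+1.32) = 8.7 × 10⁻⁴ → stable
Every interval has Δρ > 0: the column is stably stratified throughout.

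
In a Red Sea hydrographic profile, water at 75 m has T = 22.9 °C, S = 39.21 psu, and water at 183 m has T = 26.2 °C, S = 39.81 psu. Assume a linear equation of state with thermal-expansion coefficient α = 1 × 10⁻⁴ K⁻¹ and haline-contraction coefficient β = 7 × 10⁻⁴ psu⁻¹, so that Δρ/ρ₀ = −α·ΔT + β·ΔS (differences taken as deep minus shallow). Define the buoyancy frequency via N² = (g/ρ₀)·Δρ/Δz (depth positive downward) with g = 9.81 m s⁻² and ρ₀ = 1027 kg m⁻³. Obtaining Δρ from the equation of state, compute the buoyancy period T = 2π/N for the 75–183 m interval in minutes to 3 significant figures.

36.6 min

ΔT = +3.3 K, ΔS = +0.60 psu (deep − shallow).
Δρ/ρ₀ = −αΔT + βΔS = -3.30 × 10⁻⁴ + 4.20 × 10⁻⁴ = 9.00 × 10⁻⁵, so Δρ ≈ 0.09243 kg m⁻³.
N² = (g/ρ₀)·Δρ/Δz = g·(Δρ/ρ₀)/Δz = 9.81 × 9.00 × 10⁻⁵ / 108 = 8.1750 × 10⁻⁶ s⁻².
N = √(8.1750 × 10⁻⁶) = 2.8592 × 10⁻³ rad s⁻¹ → T = 2π/N = 2.1975 × 10³ s = 36.625 min ≈ 36.6 min.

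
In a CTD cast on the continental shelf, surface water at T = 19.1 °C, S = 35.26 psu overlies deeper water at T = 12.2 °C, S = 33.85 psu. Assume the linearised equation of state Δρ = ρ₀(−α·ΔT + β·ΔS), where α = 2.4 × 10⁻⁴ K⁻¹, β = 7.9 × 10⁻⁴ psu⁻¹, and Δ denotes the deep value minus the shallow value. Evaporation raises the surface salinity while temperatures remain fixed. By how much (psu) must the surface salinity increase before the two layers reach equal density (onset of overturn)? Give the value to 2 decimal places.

Neutral buoyancy requires −α(T_deep − T_surf) + β(S_deep − S_surf′) = 0.
S_surf′ = S_deep − (α/β)·ΔT = 33.85 − (2.4 × 10⁻⁴/7.9 × 10⁻⁴)·(-6.9) = 35.9462 psu.
Increase required: 35.9462 − 35.26 = 0.6862 psu.

0.69 psu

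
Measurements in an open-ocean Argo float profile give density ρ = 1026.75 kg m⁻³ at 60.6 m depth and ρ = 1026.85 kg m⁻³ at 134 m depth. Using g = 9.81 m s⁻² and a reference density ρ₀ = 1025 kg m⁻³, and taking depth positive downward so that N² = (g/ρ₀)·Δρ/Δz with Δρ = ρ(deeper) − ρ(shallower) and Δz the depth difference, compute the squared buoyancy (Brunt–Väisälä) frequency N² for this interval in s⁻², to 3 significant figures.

Δρ = 1026.85 − 1026.75 = 0.10 kg m⁻³ over Δz = 134 − 60.6 = 73.4 m.
N² = (9.81/1025) × (0.10/73.4) = 1.3039 × 10⁻⁵ s⁻² ≈ 1.30 × 10⁻⁵ s⁻².
N² > 0, so the interval is statically stable.

1.30 × 10⁻⁵ s⁻²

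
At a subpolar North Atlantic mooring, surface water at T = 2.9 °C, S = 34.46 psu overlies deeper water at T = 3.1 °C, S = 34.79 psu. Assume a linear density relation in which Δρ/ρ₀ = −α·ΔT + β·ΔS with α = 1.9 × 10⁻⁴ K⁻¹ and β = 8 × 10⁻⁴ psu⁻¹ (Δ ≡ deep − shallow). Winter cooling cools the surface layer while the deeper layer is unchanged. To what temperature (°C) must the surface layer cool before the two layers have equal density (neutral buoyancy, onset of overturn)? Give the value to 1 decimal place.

1.7 °C

Neutral buoyancy requires Δρ = 0, i.e. −α(T_deep − T_surf′) + β(S_deep − S_surf) = 0.
T_surf′ = T_deep − (β/α)·ΔS = 3.1 − (8 × 10⁻⁴/1.9 × 10⁻⁴)·(+0.33) = 1.711 °C.
Cooling required: 2.9 − (1.711) = 1.189 °C.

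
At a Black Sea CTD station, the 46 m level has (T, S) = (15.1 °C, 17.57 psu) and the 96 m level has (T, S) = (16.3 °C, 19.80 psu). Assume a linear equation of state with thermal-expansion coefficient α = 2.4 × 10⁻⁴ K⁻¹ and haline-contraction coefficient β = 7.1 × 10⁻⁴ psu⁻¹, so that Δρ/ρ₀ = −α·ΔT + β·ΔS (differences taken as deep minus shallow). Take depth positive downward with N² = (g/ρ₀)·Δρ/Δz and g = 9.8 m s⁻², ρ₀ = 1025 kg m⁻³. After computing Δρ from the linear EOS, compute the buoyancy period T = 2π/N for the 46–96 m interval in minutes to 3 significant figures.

ΔT = +1.2 K, ΔS = +2.23 psu (deep − shallow).
Δρ/ρ₀ = −αΔT + βΔS = -2.88 × 10⁻⁴ + 1.5833 × 10⁻³ = 1.2953 × 10⁻³, so Δρ ≈ 1.328 kg m⁻³.
N² = (g/ρ₀)·Δρ/Δz = g·(Δρ/ρ₀)/Δz = 9.8 × 1.2953 × 10⁻³ / 50 = 2.5388 × 10⁻⁴ s⁻².
N = √(2.5388 × 10⁻⁴) = 0.015934 rad s⁻¹ → T = 2π/N = 394.33 s = 6.5722 min ≈ 6.57 min.

6.57 min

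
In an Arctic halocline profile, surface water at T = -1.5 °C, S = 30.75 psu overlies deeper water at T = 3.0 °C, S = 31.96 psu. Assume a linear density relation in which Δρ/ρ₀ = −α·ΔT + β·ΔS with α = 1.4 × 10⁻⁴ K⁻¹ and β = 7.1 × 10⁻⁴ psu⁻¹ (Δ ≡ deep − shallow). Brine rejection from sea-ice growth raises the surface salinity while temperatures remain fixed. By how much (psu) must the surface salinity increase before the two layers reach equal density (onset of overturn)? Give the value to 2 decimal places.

0.32 psu

Neutral buoyancy requires −α(T_deep − T_surf) + β(S_deep − S_surf′) = 0.
S_surf′ = S_deep − (α/β)·ΔT = 31.96 − (1.4 × 10⁻⁴/7.1 × 10⁻⁴)·(+4.5) = 31.0727 psu.
Increase required: 31.0727 − 30.75 = 0.3227 psu.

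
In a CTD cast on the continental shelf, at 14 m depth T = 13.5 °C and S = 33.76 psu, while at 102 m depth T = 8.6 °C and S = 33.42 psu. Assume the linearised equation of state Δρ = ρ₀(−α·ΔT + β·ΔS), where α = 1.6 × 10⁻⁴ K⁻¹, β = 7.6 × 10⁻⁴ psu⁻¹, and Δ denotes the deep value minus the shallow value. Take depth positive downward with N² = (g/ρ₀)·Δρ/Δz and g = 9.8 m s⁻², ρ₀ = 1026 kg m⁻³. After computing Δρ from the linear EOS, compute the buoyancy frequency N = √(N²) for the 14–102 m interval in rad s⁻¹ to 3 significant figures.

7.65 × 10⁻³ rad s⁻¹

ΔT = -4.9 K, ΔS = -0.34 psu (deep − shallow).
Δρ/ρ₀ = −αΔT + βΔS = 7.84 × 10⁻⁴ − 2.584 × 10⁻⁴ = 5.256 × 10⁻⁴, so Δρ ≈ 0.5393 kg m⁻³.
N² = (g/ρ₀)·Δρ/Δz = g·(Δρ/ρ₀)/Δz = 9.8 × 5.256 × 10⁻⁴ / 88 = 5.8533 × 10⁻⁵ s⁻².
N = √(5.8533 × 10⁻⁵) = 7.6507 × 10⁻³ rad s⁻¹ ≈ 7.65 × 10⁻³ rad s⁻¹.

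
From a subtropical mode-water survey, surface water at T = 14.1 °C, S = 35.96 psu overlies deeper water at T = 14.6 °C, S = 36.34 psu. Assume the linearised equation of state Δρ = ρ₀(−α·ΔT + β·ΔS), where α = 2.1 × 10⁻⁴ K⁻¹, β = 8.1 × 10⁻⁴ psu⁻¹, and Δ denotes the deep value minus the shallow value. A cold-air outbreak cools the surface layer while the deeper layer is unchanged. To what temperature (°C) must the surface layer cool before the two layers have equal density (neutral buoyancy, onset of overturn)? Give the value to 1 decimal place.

Neutral buoyancy requires Δρ = 0, i.e. −α(T_deep − T_surf′) + β(S_deep − S_surf) = 0.
T_surf′ = T_deep − (β/α)·ΔS = 14.6 − (8.1 × 10⁻⁴/2.1 × 10⁻⁴)·(+0.38) = 13.134 °C.
Cooling required: 14.1 − (13.134) = 0.966 °C.

13.1 °C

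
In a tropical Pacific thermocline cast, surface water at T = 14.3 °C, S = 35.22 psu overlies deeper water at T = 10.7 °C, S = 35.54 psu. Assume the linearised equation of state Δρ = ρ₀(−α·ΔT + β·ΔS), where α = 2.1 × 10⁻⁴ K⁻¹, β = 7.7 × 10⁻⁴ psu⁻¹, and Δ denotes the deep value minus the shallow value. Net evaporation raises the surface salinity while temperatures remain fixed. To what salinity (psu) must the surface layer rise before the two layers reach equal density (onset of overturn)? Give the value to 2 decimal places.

36.52 psu

Neutral buoyancy requires −α(T_deep − T_surf) + β(S_deep − S_surf′) = 0.
S_surf′ = S_deep − (α/β)·ΔT = 35.54 − (2.1 × 10⁻⁴/7.7 × 10⁻⁴)·(-3.6) = 36.5218 psu.
Increase required: 36.5218 − 35.22 = 1.3018 psu.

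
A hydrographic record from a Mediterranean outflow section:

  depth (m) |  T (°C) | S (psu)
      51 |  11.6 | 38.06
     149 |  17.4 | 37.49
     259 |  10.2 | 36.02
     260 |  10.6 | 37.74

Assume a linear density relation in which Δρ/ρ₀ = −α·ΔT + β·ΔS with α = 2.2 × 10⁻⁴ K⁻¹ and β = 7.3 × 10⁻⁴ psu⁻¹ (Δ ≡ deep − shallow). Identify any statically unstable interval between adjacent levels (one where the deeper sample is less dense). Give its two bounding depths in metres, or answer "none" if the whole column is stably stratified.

51–149 m

Evaluate Δρ/ρ₀ = −αΔT + βΔS across each adjacent pair:
  51–149 m: −αΔT+βΔS = −(2.2 × 10⁻⁴)(+5.8)+(7.3 × 10⁻⁴)(-0.57) = -1.7 × 10⁻³ → UNSTABLE
  149–259 m: −αΔT+βΔS = −(2.2 × 10⁻⁴)(-7.2)+(7.3 × 10⁻⁴)(-1.47) = 5.1 × 10⁻⁴ → stable
  259–260 m: −αΔT+βΔS = −(2.2 × 10⁻⁴)(+0.4)+(7.3 × 10⁻⁴)(+1.72) = 1.2 × 10⁻³ → stable
The 51–149 m interval has Δρ < 0: lighter water underlies denser water.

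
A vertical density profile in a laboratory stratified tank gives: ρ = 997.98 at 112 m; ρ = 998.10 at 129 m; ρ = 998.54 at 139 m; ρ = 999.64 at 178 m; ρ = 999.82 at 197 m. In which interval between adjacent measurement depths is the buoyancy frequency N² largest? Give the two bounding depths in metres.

129–139 m

Compute the density gradient over each adjacent pair:
  112–129 m: Δρ/Δz = 0.12/17 = 7.1 × 10⁻³ kg m⁻⁴
  129–139 m: Δρ/Δz = 0.44/10 = 0.044 kg m⁻⁴
  139–178 m: Δρ/Δz = 1.10/39 = 0.028 kg m⁻⁴
  178–197 m: Δρ/Δz = 0.18/19 = 9.5 × 10⁻³ kg m⁻⁴
The largest gradient is in the 129–139 m interval — the pycnocline.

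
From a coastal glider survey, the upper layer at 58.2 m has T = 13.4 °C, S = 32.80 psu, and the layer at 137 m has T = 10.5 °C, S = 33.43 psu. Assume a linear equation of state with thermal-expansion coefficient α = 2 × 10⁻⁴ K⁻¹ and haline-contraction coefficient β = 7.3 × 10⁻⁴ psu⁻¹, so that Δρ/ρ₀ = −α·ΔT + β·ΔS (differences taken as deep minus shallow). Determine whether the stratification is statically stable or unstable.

stable

ΔT = 10.5 − 13.4 = -2.9 K and ΔS = 33.43 − 32.80 = +0.63 psu (deep − shallow).
−αΔT = 5.80 × 10⁻⁴; βΔS = 4.599 × 10⁻⁴; sum Δρ/ρ₀ = 1.0399 × 10⁻³.
Δρ/ρ₀ > 0, so Δρ > 0: deeper water is denser → statically stable.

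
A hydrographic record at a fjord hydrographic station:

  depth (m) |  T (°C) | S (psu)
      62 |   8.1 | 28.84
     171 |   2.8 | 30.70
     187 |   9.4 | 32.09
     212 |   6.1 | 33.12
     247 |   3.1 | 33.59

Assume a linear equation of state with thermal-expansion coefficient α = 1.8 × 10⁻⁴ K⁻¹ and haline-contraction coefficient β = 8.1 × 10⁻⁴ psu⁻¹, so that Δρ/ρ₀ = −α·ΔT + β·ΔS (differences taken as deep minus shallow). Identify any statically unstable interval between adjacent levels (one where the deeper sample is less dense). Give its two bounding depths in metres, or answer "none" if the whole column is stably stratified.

171–187 m

Evaluate Δρ/ρ₀ = −αΔT + βΔS across each adjacent pair:
  62–171 m: −αΔT+βΔS = −(1.8 × 10⁻⁴)(-5.3)+(8.1 × 10⁻⁴)(+1.86) = 2.5 × 10⁻³ → stable
  171–187 m: −αΔT+βΔS = −(1.8 × 10⁻⁴)(+6.6)+(8.1 × 10⁻⁴)(+1.39) = -6.2 × 10⁻⁵ → UNSTABLE
  187–212 m: −αΔT+βΔS = −(1.8 × 10⁻⁴)(-3.3)+(8.1 × 10⁻⁴)(+1.03) = 1.4 × 10⁻³ → stable
  212–247 m: −αΔT+βΔS = −(1.8 × 10⁻⁴)(-3.0)+(8.1 × 10⁻⁴)(+0.47) = 9.2 × 10⁻⁴ → stable
The 171–187 m interval has Δρ < 0: lighter water underlies denser water.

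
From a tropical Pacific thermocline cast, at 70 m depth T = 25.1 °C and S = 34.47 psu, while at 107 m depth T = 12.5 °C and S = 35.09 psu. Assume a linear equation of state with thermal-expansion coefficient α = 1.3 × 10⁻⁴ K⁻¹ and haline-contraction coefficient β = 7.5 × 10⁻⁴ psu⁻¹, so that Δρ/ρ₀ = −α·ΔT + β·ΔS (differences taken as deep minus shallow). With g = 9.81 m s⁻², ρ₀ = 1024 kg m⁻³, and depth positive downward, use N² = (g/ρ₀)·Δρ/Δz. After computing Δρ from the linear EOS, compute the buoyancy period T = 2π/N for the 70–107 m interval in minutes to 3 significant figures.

ΔT = -12.6 K, ΔS = +0.62 psu (deep − shallow).
Δρ/ρ₀ = −αΔT + βΔS = 1.638 × 10⁻³ + 4.65 × 10⁻⁴ = 2.103 × 10⁻³, so Δρ ≈ 2.153 kg m⁻³.
N² = (g/ρ₀)·Δρ/Δz = g·(Δρ/ρ₀)/Δz = 9.81 × 2.103 × 10⁻³ / 37 = 5.5758 × 10⁻⁴ s⁻².
N = √(5.5758 × 10⁻⁴) = 0.023613 rad s⁻¹ → T = 2π/N = 266.09 s = 4.4348 min ≈ 4.43 min.

4.43 min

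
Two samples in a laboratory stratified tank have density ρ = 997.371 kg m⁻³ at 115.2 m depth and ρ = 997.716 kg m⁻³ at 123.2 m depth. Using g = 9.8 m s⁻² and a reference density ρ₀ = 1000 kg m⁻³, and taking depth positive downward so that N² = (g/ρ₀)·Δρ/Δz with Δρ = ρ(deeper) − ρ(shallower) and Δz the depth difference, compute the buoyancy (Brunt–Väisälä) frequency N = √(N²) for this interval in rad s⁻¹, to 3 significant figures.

0.0206 rad s⁻¹

Δρ = 997.716 − 997.371 = 0.345 kg m⁻³ over Δz = 123.2 − 115.2 = 8 m.
N² = (9.8/1000) × (0.345/8) = 4.2263 × 10⁻⁴ s⁻².
N = √(4.2263 × 10⁻⁴) = 0.020558 rad s⁻¹ ≈ 0.0206 rad s⁻¹.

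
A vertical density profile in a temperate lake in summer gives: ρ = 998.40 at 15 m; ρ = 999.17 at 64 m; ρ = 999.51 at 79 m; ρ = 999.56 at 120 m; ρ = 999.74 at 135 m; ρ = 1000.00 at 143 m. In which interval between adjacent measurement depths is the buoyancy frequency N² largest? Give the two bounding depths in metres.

135–143 m

Compute the density gradient over each adjacent pair:
  15–64 m: Δρ/Δz = 0.77/49 = 0.016 kg m⁻⁴
  64–79 m: Δρ/Δz = 0.34/15 = 0.023 kg m⁻⁴
  79–120 m: Δρ/Δz = 0.05/41 = 1.2 × 10⁻³ kg m⁻⁴
  120–135 m: Δρ/Δz = 0.18/15 = 0.012 kg m⁻⁴
  135–143 m: Δρ/Δz = 0.26/8 = 0.033 kg m⁻⁴
The largest gradient is in the 135–143 m interval — the pycnocline.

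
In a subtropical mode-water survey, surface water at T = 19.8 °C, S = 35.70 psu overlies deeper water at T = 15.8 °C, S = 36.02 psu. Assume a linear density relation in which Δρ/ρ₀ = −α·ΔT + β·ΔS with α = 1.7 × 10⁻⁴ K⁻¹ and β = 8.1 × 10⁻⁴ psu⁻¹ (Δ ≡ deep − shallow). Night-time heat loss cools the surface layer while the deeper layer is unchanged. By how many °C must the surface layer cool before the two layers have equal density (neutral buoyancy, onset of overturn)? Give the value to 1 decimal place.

Neutral buoyancy requires Δρ = 0, i.e. −α(T_deep − T_surf′) + β(S_deep − S_surf) = 0.
T_surf′ = T_deep − (β/α)·ΔS = 15.8 − (8.1 × 10⁻⁴/1.7 × 10⁻⁴)·(+0.32) = 14.275 °C.
Cooling required: 19.8 − (14.275) = 5.525 °C.

5.5 °C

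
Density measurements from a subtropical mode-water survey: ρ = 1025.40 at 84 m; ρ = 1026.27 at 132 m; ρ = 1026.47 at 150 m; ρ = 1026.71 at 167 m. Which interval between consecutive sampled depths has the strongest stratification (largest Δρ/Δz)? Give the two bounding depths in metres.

84–132 m

Compute the density gradient over each adjacent pair:
  84–132 m: Δρ/Δz = 0.87/48 = 0.018 kg m⁻⁴
  132–150 m: Δρ/Δz = 0.20/18 = 0.011 kg m⁻⁴
  150–167 m: Δρ/Δz = 0.24/17 = 0.014 kg m⁻⁴
The largest gradient is in the 84–132 m interval — the pycnocline.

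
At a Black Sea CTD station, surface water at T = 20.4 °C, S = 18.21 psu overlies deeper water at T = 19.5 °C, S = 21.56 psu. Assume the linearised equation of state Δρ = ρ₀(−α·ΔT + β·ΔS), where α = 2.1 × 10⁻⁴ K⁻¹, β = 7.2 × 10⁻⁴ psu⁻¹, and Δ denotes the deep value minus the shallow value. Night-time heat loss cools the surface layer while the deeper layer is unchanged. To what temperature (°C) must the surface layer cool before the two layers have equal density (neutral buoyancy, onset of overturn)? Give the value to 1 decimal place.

8.0 °C

Neutral buoyancy requires Δρ = 0, i.e. −α(T_deep − T_surf′) + β(S_deep − S_surf) = 0.
T_surf′ = T_deep − (β/α)·ΔS = 19.5 − (7.2 × 10⁻⁴/2.1 × 10⁻⁴)·(+3.35) = 8.014 °C.
Cooling required: 20.4 − (8.014) = 12.386 °C.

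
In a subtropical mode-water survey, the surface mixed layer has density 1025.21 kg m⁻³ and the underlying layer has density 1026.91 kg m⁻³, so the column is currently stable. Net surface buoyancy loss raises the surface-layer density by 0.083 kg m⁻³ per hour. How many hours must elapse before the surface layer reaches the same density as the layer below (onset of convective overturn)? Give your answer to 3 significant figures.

Density deficit of the surface layer: 1026.91 − 1025.21 = 1.7 kg m⁻³.
Required change = 1.7 / 0.083 = 20.5 hours.

20.5 hours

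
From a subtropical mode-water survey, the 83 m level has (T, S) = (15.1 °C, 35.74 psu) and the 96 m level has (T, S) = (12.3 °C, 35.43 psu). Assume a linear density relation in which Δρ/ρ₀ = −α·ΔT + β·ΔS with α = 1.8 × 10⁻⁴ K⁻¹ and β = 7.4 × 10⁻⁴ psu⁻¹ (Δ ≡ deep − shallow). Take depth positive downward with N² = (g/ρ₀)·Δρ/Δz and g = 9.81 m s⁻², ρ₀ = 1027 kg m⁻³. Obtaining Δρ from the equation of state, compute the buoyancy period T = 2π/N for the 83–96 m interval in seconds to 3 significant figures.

ΔT = -2.8 K, ΔS = -0.31 psu (deep − shallow).
Δρ/ρ₀ = −αΔT + βΔS = 5.04 × 10⁻⁴ − 2.294 × 10⁻⁴ = 2.746 × 10⁻⁴, so Δρ ≈ 0.2820 kg m⁻³.
N² = (g/ρ₀)·Δρ/Δz = g·(Δρ/ρ₀)/Δz = 9.81 × 2.746 × 10⁻⁴ / 13 = 2.0722 × 10⁻⁴ s⁻².
N = √(2.0722 × 10⁻⁴) = 0.014395 rad s⁻¹ → T = 2π/N = 436.48 s ≈ 436 s.

436 s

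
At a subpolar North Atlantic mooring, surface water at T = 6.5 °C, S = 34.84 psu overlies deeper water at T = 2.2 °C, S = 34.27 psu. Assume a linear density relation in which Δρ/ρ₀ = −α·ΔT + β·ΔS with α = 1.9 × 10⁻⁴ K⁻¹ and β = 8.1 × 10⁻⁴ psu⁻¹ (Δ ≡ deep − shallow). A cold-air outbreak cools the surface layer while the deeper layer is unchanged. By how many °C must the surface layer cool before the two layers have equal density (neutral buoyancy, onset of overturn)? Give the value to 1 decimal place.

Neutral buoyancy requires Δρ = 0, i.e. −α(T_deep − T_surf′) + β(S_deep − S_surf) = 0.
T_surf′ = T_deep − (β/α)·ΔS = 2.2 − (8.1 × 10⁻⁴/1.9 × 10⁻⁴)·(-0.57) = 4.630 °C.
Cooling required: 6.5 − (4.630) = 1.870 °C.

1.9 °C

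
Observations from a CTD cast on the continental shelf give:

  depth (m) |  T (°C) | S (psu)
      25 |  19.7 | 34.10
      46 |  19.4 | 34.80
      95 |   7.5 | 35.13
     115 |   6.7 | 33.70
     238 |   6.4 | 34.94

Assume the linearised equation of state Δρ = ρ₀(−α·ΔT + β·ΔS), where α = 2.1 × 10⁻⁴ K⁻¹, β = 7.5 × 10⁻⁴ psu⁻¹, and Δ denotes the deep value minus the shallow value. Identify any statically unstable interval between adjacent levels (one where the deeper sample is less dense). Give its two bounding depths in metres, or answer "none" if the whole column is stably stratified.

95–115 m

Evaluate Δρ/ρ₀ = −αΔT + βΔS across each adjacent pair:
  25–46 m: −αΔT+βΔS = −(2.1 × 10⁻⁴)(-0.3)+(7.5 × 10⁻⁴)(+0.70) = 5.9 × 10⁻⁴ → stable
  46–95 m: −αΔT+βΔS = −(2.1 × 10⁻⁴)(-11.9)+(7.5 × 10⁻⁴)(+0.33) = 2.7 × 10⁻³ → stable
  95–115 m: −αΔT+βΔS = −(2.1 × 10⁻⁴)(-0.8)+(7.5 × 10⁻⁴)(-1.43) = -9.0 × 10⁻⁴ → UNSTABLE
  115–238 m: −αΔT+βΔS = −(2.1 × 10⁻⁴)(-0.3)+(7.5 × 10⁻⁴)(+1.24) = 9.9 × 10⁻⁴ → stable
The 95–115 m interval has Δρ < 0: lighter water underlies denser water.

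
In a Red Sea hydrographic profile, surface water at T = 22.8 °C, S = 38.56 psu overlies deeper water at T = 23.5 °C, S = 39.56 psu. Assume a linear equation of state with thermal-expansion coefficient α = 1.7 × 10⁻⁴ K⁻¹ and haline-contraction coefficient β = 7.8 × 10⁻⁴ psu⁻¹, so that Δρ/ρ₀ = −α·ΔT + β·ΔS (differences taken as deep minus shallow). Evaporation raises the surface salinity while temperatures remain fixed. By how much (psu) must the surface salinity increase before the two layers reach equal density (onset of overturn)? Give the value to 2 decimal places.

Neutral buoyancy requires −α(T_deep − T_surf) + β(S_deep − S_surf′) = 0.
S_surf′ = S_deep − (α/β)·ΔT = 39.56 − (1.7 × 10⁻⁴/7.8 × 10⁻⁴)·(+0.7) = 39.4074 psu.
Increase required: 39.4074 − 38.56 = 0.8474 psu.

0.85 psu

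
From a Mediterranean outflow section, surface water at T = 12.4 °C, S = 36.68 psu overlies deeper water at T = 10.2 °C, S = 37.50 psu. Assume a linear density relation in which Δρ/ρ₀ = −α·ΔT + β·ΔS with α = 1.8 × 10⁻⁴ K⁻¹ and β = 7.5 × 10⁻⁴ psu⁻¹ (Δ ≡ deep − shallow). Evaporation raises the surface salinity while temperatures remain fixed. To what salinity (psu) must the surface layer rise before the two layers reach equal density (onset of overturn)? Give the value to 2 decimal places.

38.03 psu

Neutral buoyancy requires −α(T_deep − T_surf) + β(S_deep − S_surf′) = 0.
S_surf′ = S_deep − (α/β)·ΔT = 37.50 − (1.8 × 10⁻⁴/7.5 × 10⁻⁴)·(-2.2) = 38.0280 psu.
Increase required: 38.0280 − 36.68 = 1.3480 psu.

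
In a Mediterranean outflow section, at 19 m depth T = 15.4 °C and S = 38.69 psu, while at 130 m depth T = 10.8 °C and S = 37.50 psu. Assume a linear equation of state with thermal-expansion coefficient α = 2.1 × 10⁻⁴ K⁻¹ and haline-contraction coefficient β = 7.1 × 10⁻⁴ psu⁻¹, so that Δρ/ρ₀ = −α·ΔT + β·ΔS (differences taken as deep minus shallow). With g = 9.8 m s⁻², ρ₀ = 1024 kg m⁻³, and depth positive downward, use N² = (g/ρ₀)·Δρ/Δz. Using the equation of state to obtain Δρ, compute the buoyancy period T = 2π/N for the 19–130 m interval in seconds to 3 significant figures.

1.92 × 10³ s

ΔT = -4.6 K, ΔS = -1.19 psu (deep − shallow).
Δρ/ρ₀ = −αΔT + βΔS = 9.66 × 10⁻⁴ − 8.449 × 10⁻⁴ = 1.211 × 10⁻⁴, so Δρ ≈ 0.1240 kg m⁻³.
N² = (g/ρ₀)·Δρ/Δz = g·(Δρ/ρ₀)/Δz = 9.8 × 1.211 × 10⁻⁴ / 111 = 1.0692 × 10⁻⁵ s⁻².
N = √(1.0692 × 10⁻⁵) = 3.2699 × 10⁻³ rad s⁻¹ → T = 2π/N = 1.9215 × 10³ s ≈ 1.92 × 10³ s.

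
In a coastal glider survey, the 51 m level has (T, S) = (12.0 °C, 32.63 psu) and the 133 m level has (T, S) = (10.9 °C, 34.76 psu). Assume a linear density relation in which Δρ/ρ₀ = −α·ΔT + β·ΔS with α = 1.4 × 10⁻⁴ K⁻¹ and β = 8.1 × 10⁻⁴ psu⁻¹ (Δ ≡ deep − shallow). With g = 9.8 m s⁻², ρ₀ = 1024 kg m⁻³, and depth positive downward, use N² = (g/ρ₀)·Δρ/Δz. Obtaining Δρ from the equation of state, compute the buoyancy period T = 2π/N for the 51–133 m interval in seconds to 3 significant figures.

ΔT = -1.1 K, ΔS = +2.13 psu (deep − shallow).
Δρ/ρ₀ = −αΔT + βΔS = 1.54 × 10⁻⁴ + 1.7253 × 10⁻³ = 1.8793 × 10⁻³, so Δρ ≈ 1.924 kg m⁻³.
N² = (g/ρ₀)·Δρ/Δz = g·(Δρ/ρ₀)/Δz = 9.8 × 1.8793 × 10⁻³ / 82 = 2.2460 × 10⁻⁴ s⁻².
N = √(2.2460 × 10⁻⁴) = 0.014987 rad s⁻¹ → T = 2π/N = 419.24 s ≈ 419 s.

419 s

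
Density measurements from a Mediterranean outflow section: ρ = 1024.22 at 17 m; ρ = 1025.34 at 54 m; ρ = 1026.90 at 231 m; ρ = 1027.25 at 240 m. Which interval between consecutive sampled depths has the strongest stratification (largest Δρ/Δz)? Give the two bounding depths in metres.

Compute the density gradient over each adjacent pair:
  17–54 m: Δρ/Δz = 1.12/37 = 0.030 kg m⁻⁴
  54–231 m: Δρ/Δz = 1.56/177 = 8.8 × 10⁻³ kg m⁻⁴
  231–240 m: Δρ/Δz = 0.35/9 = 0.039 kg m⁻⁴
The largest gradient is in the 231–240 m interval — the pycnocline.

231–240 m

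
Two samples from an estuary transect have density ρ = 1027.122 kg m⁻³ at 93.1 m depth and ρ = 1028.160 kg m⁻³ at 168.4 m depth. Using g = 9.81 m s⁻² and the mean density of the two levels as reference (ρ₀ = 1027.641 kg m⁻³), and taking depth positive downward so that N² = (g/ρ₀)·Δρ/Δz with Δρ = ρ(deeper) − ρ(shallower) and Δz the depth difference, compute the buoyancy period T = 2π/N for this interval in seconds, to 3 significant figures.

548 s

Δρ = 1028.160 − 1027.122 = 1.038 kg m⁻³ over Δz = 168.4 − 93.1 = 75.3 m.
N² = (9.81/1027.641) × (1.038/75.3) = 1.3159 × 10⁻⁴ s⁻².
N = √(1.3159 × 10⁻⁴) = 0.011471 rad s⁻¹, so T = 2π/N = 547.75 s ≈ 548 s.
Since Δρ > 0 the layer is stably stratified.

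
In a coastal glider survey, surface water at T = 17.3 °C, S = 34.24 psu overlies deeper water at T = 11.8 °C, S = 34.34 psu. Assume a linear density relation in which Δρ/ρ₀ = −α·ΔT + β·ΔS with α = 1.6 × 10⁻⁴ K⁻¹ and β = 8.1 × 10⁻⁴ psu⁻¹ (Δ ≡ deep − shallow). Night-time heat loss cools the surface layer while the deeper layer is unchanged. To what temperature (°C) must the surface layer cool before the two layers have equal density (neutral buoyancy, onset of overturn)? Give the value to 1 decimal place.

11.3 °C

Neutral buoyancy requires Δρ = 0, i.e. −α(T_deep − T_surf′) + β(S_deep − S_surf) = 0.
T_surf′ = T_deep − (β/α)·ΔS = 11.8 − (8.1 × 10⁻⁴/1.6 × 10⁻⁴)·(+0.10) = 11.294 °C.
Cooling required: 17.3 − (11.294) = 6.006 °C.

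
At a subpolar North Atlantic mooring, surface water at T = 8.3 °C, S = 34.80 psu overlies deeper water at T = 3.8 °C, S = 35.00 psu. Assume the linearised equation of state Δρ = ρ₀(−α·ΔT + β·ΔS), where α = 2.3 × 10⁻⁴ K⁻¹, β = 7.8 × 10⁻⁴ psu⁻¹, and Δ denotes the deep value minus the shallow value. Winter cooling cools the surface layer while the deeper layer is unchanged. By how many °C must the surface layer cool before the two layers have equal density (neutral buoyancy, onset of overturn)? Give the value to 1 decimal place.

5.2 °C

Neutral buoyancy requires Δρ = 0, i.e. −α(T_deep − T_surf′) + β(S_deep − S_surf) = 0.
T_surf′ = T_deep − (β/α)·ΔS = 3.8 − (7.8 × 10⁻⁴/2.3 × 10⁻⁴)·(+0.20) = 3.122 °C.
Cooling required: 8.3 − (3.122) = 5.178 °C.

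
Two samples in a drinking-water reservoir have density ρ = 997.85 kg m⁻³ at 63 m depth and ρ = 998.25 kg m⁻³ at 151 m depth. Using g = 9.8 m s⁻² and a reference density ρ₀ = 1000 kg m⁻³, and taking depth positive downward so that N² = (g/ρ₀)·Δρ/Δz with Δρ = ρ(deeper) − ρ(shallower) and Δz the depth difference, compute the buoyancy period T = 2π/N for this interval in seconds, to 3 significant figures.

941 s

Δρ = 998.25 − 997.85 = 0.40 kg m⁻³ over Δz = 151 − 63 = 88 m.
N² = (9.8/1000) × (0.40/88) = 4.4545 × 10⁻⁵ s⁻².
N = √(4.4545 × 10⁻⁵) = 6.6742 × 10⁻³ rad s⁻¹, so T = 2π/N = 941.41 s ≈ 941 s.
Since Δρ > 0 the layer is stably stratified.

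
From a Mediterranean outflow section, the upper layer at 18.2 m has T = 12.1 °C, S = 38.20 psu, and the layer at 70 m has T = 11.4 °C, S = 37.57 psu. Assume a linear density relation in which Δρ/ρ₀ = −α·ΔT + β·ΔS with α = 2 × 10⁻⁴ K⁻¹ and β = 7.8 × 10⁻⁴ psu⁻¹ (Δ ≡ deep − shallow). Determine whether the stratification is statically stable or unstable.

unstable

ΔT = 11.4 − 12.1 = -0.7 K and ΔS = 37.57 − 38.20 = -0.63 psu (deep − shallow).
−αΔT = 1.40 × 10⁻⁴; βΔS = -4.914 × 10⁻⁴; sum Δρ/ρ₀ = -3.514 × 10⁻⁴.
Δρ/ρ₀ < 0, so Δρ < 0: deeper water is lighter → statically unstable; the column would overturn.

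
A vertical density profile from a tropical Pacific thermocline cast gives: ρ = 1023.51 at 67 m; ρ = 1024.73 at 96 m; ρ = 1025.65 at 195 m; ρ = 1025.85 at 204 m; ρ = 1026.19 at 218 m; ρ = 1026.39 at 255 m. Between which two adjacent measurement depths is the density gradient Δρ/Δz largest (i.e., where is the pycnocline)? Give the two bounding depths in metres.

Compute the density gradient over each adjacent pair:
  67–96 m: Δρ/Δz = 1.22/29 = 0.042 kg m⁻⁴
  96–195 m: Δρ/Δz = 0.92/99 = 9.3 × 10⁻³ kg m⁻⁴
  195–204 m: Δρ/Δz = 0.20/9 = 0.022 kg m⁻⁴
  204–218 m: Δρ/Δz = 0.34/14 = 0.024 kg m⁻⁴
  218–255 m: Δρ/Δz = 0.20/37 = 5.4 × 10⁻³ kg m⁻⁴
The largest gradient is in the 67–96 m interval — the pycnocline.

67–96 m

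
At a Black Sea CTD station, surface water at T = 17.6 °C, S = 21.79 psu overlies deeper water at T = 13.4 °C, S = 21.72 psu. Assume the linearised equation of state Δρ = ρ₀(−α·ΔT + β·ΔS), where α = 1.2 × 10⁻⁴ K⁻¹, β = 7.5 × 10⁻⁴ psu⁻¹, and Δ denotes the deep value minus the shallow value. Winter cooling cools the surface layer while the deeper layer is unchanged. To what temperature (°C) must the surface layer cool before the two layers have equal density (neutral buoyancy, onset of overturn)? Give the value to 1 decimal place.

13.8 °C

Neutral buoyancy requires Δρ = 0, i.e. −α(T_deep − T_surf′) + β(S_deep − S_surf) = 0.
T_surf′ = T_deep − (β/α)·ΔS = 13.4 − (7.5 × 10⁻⁴/1.2 × 10⁻⁴)·(-0.07) = 13.838 °C.
Cooling required: 17.6 − (13.838) = 3.762 °C.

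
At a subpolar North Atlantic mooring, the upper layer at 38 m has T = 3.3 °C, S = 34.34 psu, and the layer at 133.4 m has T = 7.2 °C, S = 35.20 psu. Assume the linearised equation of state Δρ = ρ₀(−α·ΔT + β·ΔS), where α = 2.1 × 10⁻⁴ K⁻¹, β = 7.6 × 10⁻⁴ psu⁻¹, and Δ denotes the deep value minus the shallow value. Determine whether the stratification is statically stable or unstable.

unstable

ΔT = 7.2 − 3.3 = +3.9 K and ΔS = 35.20 − 34.34 = +0.86 psu (deep − shallow).
−αΔT = -8.19 × 10⁻⁴; βΔS = 6.536 × 10⁻⁴; sum Δρ/ρ₀ = -1.654 × 10⁻⁴.
Δρ/ρ₀ < 0, so Δρ < 0: deeper water is lighter → statically unstable; the column would overturn.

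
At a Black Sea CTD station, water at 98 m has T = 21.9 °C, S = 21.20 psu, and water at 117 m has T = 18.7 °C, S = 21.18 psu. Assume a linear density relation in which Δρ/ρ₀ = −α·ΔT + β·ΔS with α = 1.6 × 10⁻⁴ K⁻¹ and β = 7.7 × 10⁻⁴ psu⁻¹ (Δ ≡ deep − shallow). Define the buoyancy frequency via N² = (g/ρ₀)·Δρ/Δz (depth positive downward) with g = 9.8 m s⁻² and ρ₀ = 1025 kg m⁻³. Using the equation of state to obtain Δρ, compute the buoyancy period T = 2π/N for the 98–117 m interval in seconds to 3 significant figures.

ΔT = -3.2 K, ΔS = -0.02 psu (deep − shallow).
Δρ/ρ₀ = −αΔT + βΔS = 5.12 × 10⁻⁴ − 1.54 × 10⁻⁵ = 4.966 × 10⁻⁴, so Δρ ≈ 0.5090 kg m⁻³.
N² = (g/ρ₀)·Δρ/Δz = g·(Δρ/ρ₀)/Δz = 9.8 × 4.966 × 10⁻⁴ / 19 = 2.5614 × 10⁻⁴ s⁻².
N = √(2.5614 × 10⁻⁴) = 0.016004 rad s⁻¹ → T = 2π/N = 392.60 s ≈ 393 s.

393 s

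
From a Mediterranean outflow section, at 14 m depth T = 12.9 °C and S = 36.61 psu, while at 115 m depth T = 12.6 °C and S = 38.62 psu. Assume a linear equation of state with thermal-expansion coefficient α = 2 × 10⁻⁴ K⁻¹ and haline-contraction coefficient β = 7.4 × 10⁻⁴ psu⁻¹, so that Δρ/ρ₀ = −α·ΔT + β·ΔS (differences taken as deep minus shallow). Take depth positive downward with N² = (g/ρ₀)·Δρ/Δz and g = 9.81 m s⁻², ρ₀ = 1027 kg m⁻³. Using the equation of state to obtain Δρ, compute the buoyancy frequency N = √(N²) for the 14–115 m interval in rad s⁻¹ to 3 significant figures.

0.0123 rad s⁻¹

ΔT = -0.3 K, ΔS = +2.01 psu (deep − shallow).
Δρ/ρ₀ = −αΔT + βΔS = 6.00 × 10⁻⁵ + 1.4874 × 10⁻³ = 1.5474 × 10⁻³, so Δρ ≈ 1.589 kg m⁻³.
N² = (g/ρ₀)·Δρ/Δz = g·(Δρ/ρ₀)/Δz = 9.81 × 1.5474 × 10⁻³ / 101 = 1.5030 × 10⁻⁴ s⁻².
N = √(1.5030 × 10⁻⁴) = 0.012260 rad s⁻¹ ≈ 0.0123 rad s⁻¹.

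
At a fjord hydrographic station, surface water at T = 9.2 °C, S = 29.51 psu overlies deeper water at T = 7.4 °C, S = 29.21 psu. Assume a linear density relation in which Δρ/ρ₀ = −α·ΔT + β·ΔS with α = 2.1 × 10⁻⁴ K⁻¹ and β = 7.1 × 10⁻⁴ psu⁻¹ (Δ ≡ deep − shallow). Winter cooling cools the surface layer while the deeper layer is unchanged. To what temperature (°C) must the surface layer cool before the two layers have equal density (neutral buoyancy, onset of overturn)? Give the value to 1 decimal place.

8.4 °C

Neutral buoyancy requires Δρ = 0, i.e. −α(T_deep − T_surf′) + β(S_deep − S_surf) = 0.
T_surf′ = T_deep − (β/α)·ΔS = 7.4 − (7.1 × 10⁻⁴/2.1 × 10⁻⁴)·(-0.30) = 8.414 °C.
Cooling required: 9.2 − (8.414) = 0.786 °C.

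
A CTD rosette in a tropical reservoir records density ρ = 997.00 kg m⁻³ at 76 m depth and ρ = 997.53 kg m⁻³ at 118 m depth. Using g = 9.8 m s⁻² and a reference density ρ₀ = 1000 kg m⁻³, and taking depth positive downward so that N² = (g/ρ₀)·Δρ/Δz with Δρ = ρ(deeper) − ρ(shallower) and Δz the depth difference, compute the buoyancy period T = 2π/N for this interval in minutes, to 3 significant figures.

9.42 min

Δρ = 997.53 − 997.00 = 0.53 kg m⁻³ over Δz = 118 − 76 = 42 m.
N² = (9.8/1000) × (0.53/42) = 1.2367 × 10⁻⁴ s⁻².
N = √(1.2367 × 10⁻⁴) = 0.011121 rad s⁻¹, so T = 2π/N = 564.98 s = 9.4163 min ≈ 9.42 min.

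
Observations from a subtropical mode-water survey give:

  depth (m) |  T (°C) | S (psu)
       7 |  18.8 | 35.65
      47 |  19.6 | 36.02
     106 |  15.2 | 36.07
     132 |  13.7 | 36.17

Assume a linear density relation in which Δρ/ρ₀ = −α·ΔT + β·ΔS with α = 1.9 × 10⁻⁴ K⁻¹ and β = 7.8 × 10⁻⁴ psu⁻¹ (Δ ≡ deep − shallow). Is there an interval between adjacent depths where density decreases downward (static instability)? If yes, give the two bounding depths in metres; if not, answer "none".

none

Evaluate Δρ/ρ₀ = −αΔT + βΔS across each adjacent pair:
  7–47 m: −αΔT+βΔS = −(1.9 × 10⁻⁴)(+0.8)+(7.8 × 10⁻⁴)(+0.37) = 1.4 × 10⁻⁴ → stable
  47–106 m: −αΔT+βΔS = −(1.9 × 10⁻⁴)(-4.4)+(7.8 × 10⁻⁴)(+0.05) = 8.8 × 10⁻⁴ → stable
  106–132 m: −αΔT+βΔS = −(1.9 × 10⁻⁴)(-1.5)+(7.8 × 10⁻⁴)(+0.10) = 3.6 × 10⁻⁴ → stable
Every interval has Δρ > 0: the column is stably stratified throughout.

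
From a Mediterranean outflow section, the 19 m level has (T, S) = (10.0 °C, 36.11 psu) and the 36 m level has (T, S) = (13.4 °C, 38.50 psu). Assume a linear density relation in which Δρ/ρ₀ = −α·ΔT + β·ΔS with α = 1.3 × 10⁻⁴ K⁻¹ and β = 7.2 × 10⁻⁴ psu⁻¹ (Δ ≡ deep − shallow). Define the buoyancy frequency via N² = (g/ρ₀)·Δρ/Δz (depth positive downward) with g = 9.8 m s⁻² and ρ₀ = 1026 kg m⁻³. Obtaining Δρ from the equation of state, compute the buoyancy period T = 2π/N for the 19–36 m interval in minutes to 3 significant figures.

3.86 min

ΔT = +3.4 K, ΔS = +2.39 psu (deep − shallow).
Δρ/ρ₀ = −αΔT + βΔS = -4.42 × 10⁻⁴ + 1.7208 × 10⁻³ = 1.2788 × 10⁻³, so Δρ ≈ 1.312 kg m⁻³.
N² = (g/ρ₀)·Δρ/Δz = g·(Δρ/ρ₀)/Δz = 9.8 × 1.2788 × 10⁻³ / 17 = 7.3719 × 10⁻⁴ s⁻².
N = √(7.3719 × 10⁻⁴) = 0.027151 rad s⁻¹ → T = 2π/N = 231.42 s = 3.8570 min ≈ 3.86 min.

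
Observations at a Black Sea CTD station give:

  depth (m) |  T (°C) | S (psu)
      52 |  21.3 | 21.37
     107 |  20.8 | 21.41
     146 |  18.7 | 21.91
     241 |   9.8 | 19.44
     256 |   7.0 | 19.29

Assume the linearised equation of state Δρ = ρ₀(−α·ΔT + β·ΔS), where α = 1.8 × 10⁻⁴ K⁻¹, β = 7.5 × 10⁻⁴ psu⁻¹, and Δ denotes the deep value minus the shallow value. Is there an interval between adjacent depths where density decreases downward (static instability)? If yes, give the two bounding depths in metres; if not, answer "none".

146–241 m

Evaluate Δρ/ρ₀ = −αΔT + βΔS across each adjacent pair:
  52–107 m: −αΔT+βΔS = −(1.8 × 10⁻⁴)(-0.5)+(7.5 × 10⁻⁴)(+0.04) = 1.2 × 10⁻⁴ → stable
  107–146 m: −αΔT+βΔS = −(1.8 × 10⁻⁴)(-2.1)+(7.5 × 10⁻⁴)(+0.50) = 7.5 × 10⁻⁴ → stable
  146–241 m: −αΔT+βΔS = −(1.8 × 10⁻⁴)(-8.9)+(7.5 × 10⁻⁴)(-2.47) = -2.5 × 10⁻⁴ → UNSTABLE
  241–256 m: −αΔT+βΔS = −(1.8 × 10⁻⁴)(-2.8)+(7.5 × 10⁻⁴)(-0.15) = 3.9 × 10⁻⁴ → stable
The 146–241 m interval has Δρ < 0: lighter water underlies denser water.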